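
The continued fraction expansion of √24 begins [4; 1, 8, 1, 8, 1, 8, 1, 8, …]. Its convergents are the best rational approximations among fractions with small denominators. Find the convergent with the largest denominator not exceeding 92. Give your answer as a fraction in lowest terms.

List convergents until the denominator exceeds the bound:
a_0 = 4: 4/1  (≤ bound)
a_1 = 1: 5/1  (≤ bound)
a_2 = 8: 44/9  (≤ bound)
a_3 = 1: 49/10  (≤ bound)
a_4 = 8: 436/89  (≤ bound)
a_5 = 1: 485/99  (> 92, stop)

436/89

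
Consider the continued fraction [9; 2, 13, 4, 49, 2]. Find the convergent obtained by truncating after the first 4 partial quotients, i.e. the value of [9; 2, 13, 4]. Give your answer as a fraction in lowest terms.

a_0 = 9: 9/1
a_1 = 2: 19/2
a_2 = 13: 256/27
a_3 = 4: 1043/110

1043/110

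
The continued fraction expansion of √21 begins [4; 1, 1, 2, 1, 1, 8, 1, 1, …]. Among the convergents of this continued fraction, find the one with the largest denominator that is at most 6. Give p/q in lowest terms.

23/5

a_0 = 4: 4/1  (≤ bound)
a_1 = 1: 5/1  (≤ bound)
a_2 = 1: 9/2  (≤ bound)
a_3 = 2: 23/5  (≤ bound)
a_4 = 1: 32/7  (> 6, stop)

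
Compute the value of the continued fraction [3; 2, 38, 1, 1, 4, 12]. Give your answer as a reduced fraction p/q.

30017/8592

a_0 = 3: 3/1
a_1 = 2: 7/2
a_2 = 38: 269/77
a_3 = 1: 276/79
a_4 = 1: 545/156
a_5 = 4: 2456/703
a_6 = 12: 30017/8592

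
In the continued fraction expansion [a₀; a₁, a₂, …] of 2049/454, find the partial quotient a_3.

⌊2049/454⌋ = 4, remainder 233
⌊454/233⌋ = 1, remainder 221
⌊233/221⌋ = 1, remainder 12
⌊221/12⌋ = 18, remainder 5

18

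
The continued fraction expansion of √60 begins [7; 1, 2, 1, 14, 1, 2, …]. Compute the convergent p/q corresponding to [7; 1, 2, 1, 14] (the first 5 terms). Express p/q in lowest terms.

457/59

Start with 14.
1 + 1/(14/1) = 1 + 1/14 = 15/14
2 + 1/(15/14) = 2 + 14/15 = 44/15
1 + 1/(44/15) = 1 + 15/44 = 59/44
7 + 1/(59/44) = 7 + 44/59 = 457/59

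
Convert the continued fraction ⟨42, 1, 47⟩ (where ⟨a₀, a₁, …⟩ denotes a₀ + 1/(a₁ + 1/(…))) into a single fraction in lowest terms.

2063/48

Start with 47.
1 + 1/(47/1) = 1 + 1/47 = 48/47
42 + 1/(48/47) = 42 + 47/48 = 2063/48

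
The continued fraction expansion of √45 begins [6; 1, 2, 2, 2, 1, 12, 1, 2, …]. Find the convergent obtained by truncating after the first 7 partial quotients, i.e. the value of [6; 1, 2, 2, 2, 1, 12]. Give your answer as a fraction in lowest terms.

2046/305

Compute successive convergents:
a_0 = 6: 6/1
a_1 = 1: 7/1
a_2 = 2: 20/3
a_3 = 2: 47/7
a_4 = 2: 114/17
a_5 = 1: 161/24
a_6 = 12: 2046/305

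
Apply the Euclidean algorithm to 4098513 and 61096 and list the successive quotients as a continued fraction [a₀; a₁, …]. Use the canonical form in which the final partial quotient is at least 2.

4098513 = 67·61096 + 5081, so a_0 = 67
61096 = 12·5081 + 124, so a_1 = 12
5081 = 40·124 + 121, so a_2 = 40
124 = 1·121 + 3, so a_3 = 1
121 = 40·3 + 1, so a_4 = 40
3 = 3·1 + 0, so a_5 = 3

[67; 12, 40, 1, 40, 3]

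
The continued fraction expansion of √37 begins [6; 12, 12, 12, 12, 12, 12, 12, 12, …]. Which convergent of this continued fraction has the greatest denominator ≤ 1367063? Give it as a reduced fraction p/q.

1555849/255780

a_0 = 6: 6/1  (≤ bound)
a_1 = 12: 73/12  (≤ bound)
a_2 = 12: 882/145  (≤ bound)
a_3 = 12: 10657/1752  (≤ bound)
a_4 = 12: 128766/21169  (≤ bound)
a_5 = 12: 1555849/255780  (≤ bound)
a_6 = 12: 18798954/3090529  (> 1367063, stop)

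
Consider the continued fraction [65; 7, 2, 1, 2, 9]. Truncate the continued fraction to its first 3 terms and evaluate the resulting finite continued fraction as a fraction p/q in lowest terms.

977/15

Compute successive convergents:
a_0 = 65: 65/1
a_1 = 7: 456/7
a_2 = 2: 977/15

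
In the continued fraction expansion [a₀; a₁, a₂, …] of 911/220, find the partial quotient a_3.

3

911 ÷ 220 → quotient 4, remainder 31
220 ÷ 31 → quotient 7, remainder 3
31 ÷ 3 → quotient 10, remainder 1
3 ÷ 1 → quotient 3, remainder 0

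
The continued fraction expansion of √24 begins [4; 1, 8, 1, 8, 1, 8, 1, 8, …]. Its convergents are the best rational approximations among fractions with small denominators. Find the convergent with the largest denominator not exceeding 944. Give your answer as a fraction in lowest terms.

a_0 = 4: 4/1  (≤ bound)
a_1 = 1: 5/1  (≤ bound)
a_2 = 8: 44/9  (≤ bound)
a_3 = 1: 49/10  (≤ bound)
a_4 = 8: 436/89  (≤ bound)
a_5 = 1: 485/99  (≤ bound)
a_6 = 8: 4316/881  (≤ bound)
a_7 = 1: 4801/980  (> 944, stop)

4316/881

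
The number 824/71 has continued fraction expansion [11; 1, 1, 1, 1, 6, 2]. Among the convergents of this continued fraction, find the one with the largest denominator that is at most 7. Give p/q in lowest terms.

a_0 = 11: 11/1  (≤ bound)
a_1 = 1: 12/1  (≤ bound)
a_2 = 1: 23/2  (≤ bound)
a_3 = 1: 35/3  (≤ bound)
a_4 = 1: 58/5  (≤ bound)
a_5 = 6: 383/33  (> 7, stop)

58/5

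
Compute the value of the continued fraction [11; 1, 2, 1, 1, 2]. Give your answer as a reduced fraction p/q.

211/18

a_0 = 11: 11/1
a_1 = 1: 12/1
a_2 = 2: 35/3
a_3 = 1: 47/4
a_4 = 1: 82/7
a_5 = 2: 211/18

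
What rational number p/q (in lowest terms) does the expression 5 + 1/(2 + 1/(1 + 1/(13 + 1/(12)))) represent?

2644/495

a_0 = 5: 5/1
a_1 = 2: 11/2
a_2 = 1: 16/3
a_3 = 13: 219/41
a_4 = 12: 2644/495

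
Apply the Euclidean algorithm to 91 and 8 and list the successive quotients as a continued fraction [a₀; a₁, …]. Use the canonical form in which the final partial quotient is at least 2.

[11; 2, 1, 2]

91 = 11·8 + 3, so a_0 = 11
8 = 2·3 + 2, so a_1 = 2
3 = 1·2 + 1, so a_2 = 1
2 = 2·1 + 0, so a_3 = 2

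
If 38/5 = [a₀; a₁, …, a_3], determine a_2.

1

38 ÷ 5 → quotient 7, remainder 3
5 ÷ 3 → quotient 1, remainder 2
3 ÷ 2 → quotient 1, remainder 1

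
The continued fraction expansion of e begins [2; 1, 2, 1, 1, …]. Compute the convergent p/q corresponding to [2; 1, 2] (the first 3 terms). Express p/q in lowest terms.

8/3

Starting at the tail and folding back:
Start with 2.
1 + 1/(2/1) = 1 + 1/2 = 3/2
2 + 1/(3/2) = 2 + 2/3 = 8/3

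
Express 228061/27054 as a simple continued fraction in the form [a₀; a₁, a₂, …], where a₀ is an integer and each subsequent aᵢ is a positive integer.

228061 ÷ 27054 → quotient 8, remainder 11629
27054 ÷ 11629 → quotient 2, remainder 3796
11629 ÷ 3796 → quotient 3, remainder 241
3796 ÷ 241 → quotient 15, remainder 181
241 ÷ 181 → quotient 1, remainder 60
181 ÷ 60 → quotient 3, remainder 1
60 ÷ 1 → quotient 60, remainder 0

[8; 2, 3, 15, 1, 3, 60]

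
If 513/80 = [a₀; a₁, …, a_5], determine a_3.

2

513 ÷ 80 → quotient 6, remainder 33
80 ÷ 33 → quotient 2, remainder 14
33 ÷ 14 → quotient 2, remainder 5
14 ÷ 5 → quotient 2, remainder 4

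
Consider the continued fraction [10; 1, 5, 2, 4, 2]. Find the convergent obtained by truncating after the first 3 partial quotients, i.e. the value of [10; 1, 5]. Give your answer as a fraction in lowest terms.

a_0 = 10: 10/1
a_1 = 1: 11/1
a_2 = 5: 65/6

65/6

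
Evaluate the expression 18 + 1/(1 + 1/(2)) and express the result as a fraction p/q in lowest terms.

a_0 = 18: 18/1
a_1 = 1: 19/1
a_2 = 2: 56/3

56/3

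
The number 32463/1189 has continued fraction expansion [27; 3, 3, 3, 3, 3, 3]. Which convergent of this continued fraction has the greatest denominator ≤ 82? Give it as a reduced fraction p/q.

a_0 = 27: 27/1  (≤ bound)
a_1 = 3: 82/3  (≤ bound)
a_2 = 3: 273/10  (≤ bound)
a_3 = 3: 901/33  (≤ bound)
a_4 = 3: 2976/109  (> 82, stop)

901/33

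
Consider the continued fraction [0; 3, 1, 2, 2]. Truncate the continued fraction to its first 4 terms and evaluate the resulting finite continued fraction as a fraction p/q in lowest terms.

3/11

a_0 = 0: 0/1
a_1 = 3: 1/3
a_2 = 1: 1/4
a_3 = 2: 3/11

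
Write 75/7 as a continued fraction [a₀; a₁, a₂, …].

[10; 1, 2, 2]

⌊75/7⌋ = 10, remainder 5
⌊7/5⌋ = 1, remainder 2
⌊5/2⌋ = 2, remainder 1
⌊2/1⌋ = 2, remainder 0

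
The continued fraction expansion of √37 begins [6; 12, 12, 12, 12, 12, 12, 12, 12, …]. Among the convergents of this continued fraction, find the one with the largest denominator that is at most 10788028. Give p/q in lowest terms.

18798954/3090529

a_0 = 6: 6/1  (≤ bound)
a_1 = 12: 73/12  (≤ bound)
a_2 = 12: 882/145  (≤ bound)
a_3 = 12: 10657/1752  (≤ bound)
a_4 = 12: 128766/21169  (≤ bound)
a_5 = 12: 1555849/255780  (≤ bound)
a_6 = 12: 18798954/3090529  (≤ bound)
a_7 = 12: 227143297/37342128  (> 10788028, stop)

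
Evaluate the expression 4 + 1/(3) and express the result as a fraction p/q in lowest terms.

13/3

a_0 = 4: 4/1
a_1 = 3: 13/3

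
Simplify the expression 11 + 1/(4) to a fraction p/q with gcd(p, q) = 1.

Start with 4.
11 + 1/(4/1) = 11 + 1/4 = 45/4

45/4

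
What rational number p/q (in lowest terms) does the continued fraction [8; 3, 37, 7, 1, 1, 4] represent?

a_0 = 8: 8/1
a_1 = 3: 25/3
a_2 = 37: 933/112
a_3 = 7: 6556/787
a_4 = 1: 7489/899
a_5 = 1: 14045/1686
a_6 = 4: 63669/7643

63669/7643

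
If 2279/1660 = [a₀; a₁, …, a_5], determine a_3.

2

⌊2279/1660⌋ = 1, remainder 619
⌊1660/619⌋ = 2, remainder 422
⌊619/422⌋ = 1, remainder 197
⌊422/197⌋ = 2, remainder 28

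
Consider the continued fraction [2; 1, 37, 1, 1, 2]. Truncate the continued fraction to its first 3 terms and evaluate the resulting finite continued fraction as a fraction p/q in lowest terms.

Starting at the tail and folding back:
Start with 37.
1 + 1/(37/1) = 1 + 1/37 = 38/37
2 + 1/(38/37) = 2 + 37/38 = 113/38

113/38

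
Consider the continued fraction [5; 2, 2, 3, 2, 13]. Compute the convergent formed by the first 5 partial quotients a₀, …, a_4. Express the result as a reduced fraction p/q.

a_0 = 5: 5/1
a_1 = 2: 11/2
a_2 = 2: 27/5
a_3 = 3: 92/17
a_4 = 2: 211/39

211/39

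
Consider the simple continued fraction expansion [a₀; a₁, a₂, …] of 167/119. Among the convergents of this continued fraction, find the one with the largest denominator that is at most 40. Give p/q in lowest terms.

7/5

List convergents until the denominator exceeds the bound:
a_0 = 1: 1/1  (≤ bound)
a_1 = 2: 3/2  (≤ bound)
a_2 = 2: 7/5  (≤ bound)
a_3 = 11: 80/57  (> 40, stop)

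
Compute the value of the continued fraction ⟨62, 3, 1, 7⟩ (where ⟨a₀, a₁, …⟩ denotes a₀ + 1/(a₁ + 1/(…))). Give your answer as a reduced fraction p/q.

a_0 = 62: 62/1
a_1 = 3: 187/3
a_2 = 1: 249/4
a_3 = 7: 1930/31

1930/31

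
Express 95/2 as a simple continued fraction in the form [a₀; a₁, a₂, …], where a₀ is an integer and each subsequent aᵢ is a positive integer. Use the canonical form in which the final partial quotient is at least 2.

Apply division with remainder until the remainder is 0:
⌊95/2⌋ = 47, remainder 1
⌊2/1⌋ = 2, remainder 0

[47; 2]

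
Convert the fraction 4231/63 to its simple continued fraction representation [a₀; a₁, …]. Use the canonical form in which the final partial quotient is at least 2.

Repeatedly divide and take the remainder:
⌊4231/63⌋ = 67, remainder 10
⌊63/10⌋ = 6, remainder 3
⌊10/3⌋ = 3, remainder 1
⌊3/1⌋ = 3, remainder 0

[67; 6, 3, 3]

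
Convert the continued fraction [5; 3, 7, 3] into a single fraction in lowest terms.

Start with 3.
7 + 1/(3/1) = 7 + 1/3 = 22/3
3 + 1/(22/3) = 3 + 3/22 = 69/22
5 + 1/(69/22) = 5 + 22/69 = 367/69

367/69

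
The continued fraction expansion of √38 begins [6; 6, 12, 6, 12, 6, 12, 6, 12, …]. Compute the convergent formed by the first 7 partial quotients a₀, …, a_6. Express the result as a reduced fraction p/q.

2463306/399601

a_0 = 6: 6/1
a_1 = 6: 37/6
a_2 = 12: 450/73
a_3 = 6: 2737/444
a_4 = 12: 33294/5401
a_5 = 6: 202501/32850
a_6 = 12: 2463306/399601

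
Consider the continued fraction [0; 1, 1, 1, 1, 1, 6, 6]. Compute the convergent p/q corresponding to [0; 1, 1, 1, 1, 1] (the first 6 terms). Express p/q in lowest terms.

Start with 1.
1 + 1/(1/1) = 1 + 1/1 = 2/1
1 + 1/(2/1) = 1 + 1/2 = 3/2
1 + 1/(3/2) = 1 + 2/3 = 5/3
1 + 1/(5/3) = 1 + 3/5 = 8/5
0 + 1/(8/5) = 0 + 5/8 = 5/8

5/8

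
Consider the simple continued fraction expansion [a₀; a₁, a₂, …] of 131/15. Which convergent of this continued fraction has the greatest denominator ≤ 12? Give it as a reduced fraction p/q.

List convergents until the denominator exceeds the bound:
a_0 = 8: 8/1  (≤ bound)
a_1 = 1: 9/1  (≤ bound)
a_2 = 2: 26/3  (≤ bound)
a_3 = 1: 35/4  (≤ bound)
a_4 = 3: 131/15  (> 12, stop)

35/4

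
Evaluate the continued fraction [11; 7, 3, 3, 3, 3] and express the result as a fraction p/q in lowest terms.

Work from the innermost term outward:
Start with 3.
3 + 1/(3/1) = 3 + 1/3 = 10/3
3 + 1/(10/3) = 3 + 3/10 = 33/10
3 + 1/(33/10) = 3 + 10/33 = 109/33
7 + 1/(109/33) = 7 + 33/109 = 796/109
11 + 1/(796/109) = 11 + 109/796 = 8865/796

8865/796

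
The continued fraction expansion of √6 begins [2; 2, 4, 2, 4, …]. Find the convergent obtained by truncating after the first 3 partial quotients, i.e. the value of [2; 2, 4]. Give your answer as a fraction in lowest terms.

22/9

a_0 = 2: 2/1
a_1 = 2: 5/2
a_2 = 4: 22/9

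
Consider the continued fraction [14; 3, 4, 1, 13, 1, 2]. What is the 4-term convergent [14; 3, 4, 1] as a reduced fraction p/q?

229/16

Start with 1.
4 + 1/(1/1) = 4 + 1/1 = 5/1
3 + 1/(5/1) = 3 + 1/5 = 16/5
14 + 1/(16/5) = 14 + 5/16 = 229/16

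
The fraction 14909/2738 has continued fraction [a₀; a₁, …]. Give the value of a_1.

Repeatedly divide and take the remainder:
⌊14909/2738⌋ = 5, remainder 1219
⌊2738/1219⌋ = 2, remainder 300

2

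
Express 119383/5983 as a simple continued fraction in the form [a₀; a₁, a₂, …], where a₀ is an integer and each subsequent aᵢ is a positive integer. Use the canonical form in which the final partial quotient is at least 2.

[19; 1, 20, 1, 1, 2, 55]

⌊119383/5983⌋ = 19, remainder 5706
⌊5983/5706⌋ = 1, remainder 277
⌊5706/277⌋ = 20, remainder 166
⌊277/166⌋ = 1, remainder 111
⌊166/111⌋ = 1, remainder 55
⌊111/55⌋ = 2, remainder 1
⌊55/1⌋ = 55, remainder 0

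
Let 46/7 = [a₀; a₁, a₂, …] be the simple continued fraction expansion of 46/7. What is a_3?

3

Apply division with remainder until the remainder is 0:
⌊46/7⌋ = 6, remainder 4
⌊7/4⌋ = 1, remainder 3
⌊4/3⌋ = 1, remainder 1
⌊3/1⌋ = 3, remainder 0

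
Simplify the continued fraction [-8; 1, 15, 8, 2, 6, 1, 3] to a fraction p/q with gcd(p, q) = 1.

a_0 = -8: -8/1
a_1 = 1: -7/1
a_2 = 15: -113/16
a_3 = 8: -911/129
a_4 = 2: -1935/274
a_5 = 6: -12521/1773
a_6 = 1: -14456/2047
a_7 = 3: -55889/7914

-55889/7914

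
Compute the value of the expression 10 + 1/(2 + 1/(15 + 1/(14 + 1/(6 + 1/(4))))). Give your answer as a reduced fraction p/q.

115575/11024

Start with 4.
6 + 1/(4/1) = 6 + 1/4 = 25/4
14 + 1/(25/4) = 14 + 4/25 = 354/25
15 + 1/(354/25) = 15 + 25/354 = 5335/354
2 + 1/(5335/354) = 2 + 354/5335 = 11024/5335
10 + 1/(11024/5335) = 10 + 5335/11024 = 115575/11024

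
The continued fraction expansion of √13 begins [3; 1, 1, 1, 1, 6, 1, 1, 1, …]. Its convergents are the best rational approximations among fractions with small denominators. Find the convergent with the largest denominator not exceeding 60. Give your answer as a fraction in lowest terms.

List convergents until the denominator exceeds the bound:
a_0 = 3: 3/1  (≤ bound)
a_1 = 1: 4/1  (≤ bound)
a_2 = 1: 7/2  (≤ bound)
a_3 = 1: 11/3  (≤ bound)
a_4 = 1: 18/5  (≤ bound)
a_5 = 6: 119/33  (≤ bound)
a_6 = 1: 137/38  (≤ bound)
a_7 = 1: 256/71  (> 60, stop)

137/38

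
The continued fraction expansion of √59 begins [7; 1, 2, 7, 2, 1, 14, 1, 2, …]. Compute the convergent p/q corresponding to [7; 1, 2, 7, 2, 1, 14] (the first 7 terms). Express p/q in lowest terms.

Start with 14.
1 + 1/(14/1) = 1 + 1/14 = 15/14
2 + 1/(15/14) = 2 + 14/15 = 44/15
7 + 1/(44/15) = 7 + 15/44 = 323/44
2 + 1/(323/44) = 2 + 44/323 = 690/323
1 + 1/(690/323) = 1 + 323/690 = 1013/690
7 + 1/(1013/690) = 7 + 690/1013 = 7781/1013

7781/1013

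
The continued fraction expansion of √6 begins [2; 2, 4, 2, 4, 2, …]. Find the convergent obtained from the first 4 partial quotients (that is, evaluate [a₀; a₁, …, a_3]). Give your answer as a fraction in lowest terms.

49/20

Compute successive convergents:
a_0 = 2: 2/1
a_1 = 2: 5/2
a_2 = 4: 22/9
a_3 = 2: 49/20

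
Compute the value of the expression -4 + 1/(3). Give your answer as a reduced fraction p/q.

a_0 = -4: -4/1
a_1 = 3: -11/3

-11/3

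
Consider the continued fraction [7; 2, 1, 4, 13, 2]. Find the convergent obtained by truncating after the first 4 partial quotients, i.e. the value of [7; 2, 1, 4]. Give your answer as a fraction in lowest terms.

Use the convergent recurrence hₖ = aₖ·hₖ₋₁ + hₖ₋₂ (and likewise for the denominators kₖ):
a_0 = 7: 7/1
a_1 = 2: 15/2
a_2 = 1: 22/3
a_3 = 4: 103/14

103/14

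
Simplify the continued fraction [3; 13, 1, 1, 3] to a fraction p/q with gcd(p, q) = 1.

Build up convergents one term at a time:
a_0 = 3: 3/1
a_1 = 13: 40/13
a_2 = 1: 43/14
a_3 = 1: 83/27
a_4 = 3: 292/95

292/95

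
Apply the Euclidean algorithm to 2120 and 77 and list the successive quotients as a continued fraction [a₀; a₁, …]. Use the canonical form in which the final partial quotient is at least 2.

Repeatedly divide and take the remainder:
⌊2120/77⌋ = 27, remainder 41
⌊77/41⌋ = 1, remainder 36
⌊41/36⌋ = 1, remainder 5
⌊36/5⌋ = 7, remainder 1
⌊5/1⌋ = 5, remainder 0

[27; 1, 1, 7, 5]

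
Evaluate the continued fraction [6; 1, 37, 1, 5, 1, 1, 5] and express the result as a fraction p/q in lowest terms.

Start with 5.
1 + 1/(5/1) = 1 + 1/5 = 6/5
1 + 1/(6/5) = 1 + 5/6 = 11/6
5 + 1/(11/6) = 5 + 6/11 = 61/11
1 + 1/(61/11) = 1 + 11/61 = 72/61
37 + 1/(72/61) = 37 + 61/72 = 2725/72
1 + 1/(2725/72) = 1 + 72/2725 = 2797/2725
6 + 1/(2797/2725) = 6 + 2725/2797 = 19507/2797

19507/2797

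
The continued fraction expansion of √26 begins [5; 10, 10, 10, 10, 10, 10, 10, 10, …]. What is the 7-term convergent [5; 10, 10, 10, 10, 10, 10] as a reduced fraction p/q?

Start with 10.
10 + 1/(10/1) = 10 + 1/10 = 101/10
10 + 1/(101/10) = 10 + 10/101 = 1020/101
10 + 1/(1020/101) = 10 + 101/1020 = 10301/1020
10 + 1/(10301/1020) = 10 + 1020/10301 = 104030/10301
10 + 1/(104030/10301) = 10 + 10301/104030 = 1050601/104030
5 + 1/(1050601/104030) = 5 + 104030/1050601 = 5357035/1050601

5357035/1050601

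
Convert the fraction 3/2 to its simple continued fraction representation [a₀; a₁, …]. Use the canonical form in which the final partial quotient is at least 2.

[1; 2]

Run the Euclidean algorithm, recording each quotient:
⌊3/2⌋ = 1, remainder 1
⌊2/1⌋ = 2, remainder 0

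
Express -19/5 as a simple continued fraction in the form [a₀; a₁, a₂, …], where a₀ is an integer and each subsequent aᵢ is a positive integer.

[-4; 5]

-19 = -4·5 + 1, so a_0 = -4
5 = 5·1 + 0, so a_1 = 5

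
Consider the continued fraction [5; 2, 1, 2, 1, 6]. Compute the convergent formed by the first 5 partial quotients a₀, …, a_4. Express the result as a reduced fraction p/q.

Work from the innermost term outward:
Start with 1.
2 + 1/(1/1) = 2 + 1/1 = 3/1
1 + 1/(3/1) = 1 + 1/3 = 4/3
2 + 1/(4/3) = 2 + 3/4 = 11/4
5 + 1/(11/4) = 5 + 4/11 = 59/11

59/11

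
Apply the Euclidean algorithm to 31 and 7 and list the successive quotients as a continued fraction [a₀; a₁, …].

[4; 2, 3]

31 = 4·7 + 3, so a_0 = 4
7 = 2·3 + 1, so a_1 = 2
3 = 3·1 + 0, so a_2 = 3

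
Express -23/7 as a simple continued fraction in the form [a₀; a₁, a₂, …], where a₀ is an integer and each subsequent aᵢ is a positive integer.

⌊-23/7⌋ = -4, remainder 5
⌊7/5⌋ = 1, remainder 2
⌊5/2⌋ = 2, remainder 1
⌊2/1⌋ = 2, remainder 0

[-4; 1, 2, 2]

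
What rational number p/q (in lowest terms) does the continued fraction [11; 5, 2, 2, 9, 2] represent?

5984/535

Start with 2.
9 + 1/(2/1) = 9 + 1/2 = 19/2
2 + 1/(19/2) = 2 + 2/19 = 40/19
2 + 1/(40/19) = 2 + 19/40 = 99/40
5 + 1/(99/40) = 5 + 40/99 = 535/99
11 + 1/(535/99) = 11 + 99/535 = 5984/535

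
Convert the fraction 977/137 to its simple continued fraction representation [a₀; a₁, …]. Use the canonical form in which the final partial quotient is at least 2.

[7; 7, 1, 1, 1, 1, 3]

977 ÷ 137 → quotient 7, remainder 18
137 ÷ 18 → quotient 7, remainder 11
18 ÷ 11 → quotient 1, remainder 7
11 ÷ 7 → quotient 1, remainder 4
7 ÷ 4 → quotient 1, remainder 3
4 ÷ 3 → quotient 1, remainder 1
3 ÷ 1 → quotient 3, remainder 0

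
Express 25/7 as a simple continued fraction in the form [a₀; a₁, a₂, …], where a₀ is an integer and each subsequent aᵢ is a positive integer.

[3; 1, 1, 3]

Repeatedly divide and take the remainder:
⌊25/7⌋ = 3, remainder 4
⌊7/4⌋ = 1, remainder 3
⌊4/3⌋ = 1, remainder 1
⌊3/1⌋ = 3, remainder 0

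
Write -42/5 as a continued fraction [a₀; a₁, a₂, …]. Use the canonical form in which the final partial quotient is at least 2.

-42 ÷ 5 → quotient -9, remainder 3
5 ÷ 3 → quotient 1, remainder 2
3 ÷ 2 → quotient 1, remainder 1
2 ÷ 1 → quotient 2, remainder 0

[-9; 1, 1, 2]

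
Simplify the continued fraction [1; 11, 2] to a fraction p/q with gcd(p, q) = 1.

25/23

Start with 2.
11 + 1/(2/1) = 11 + 1/2 = 23/2
1 + 1/(23/2) = 1 + 2/23 = 25/23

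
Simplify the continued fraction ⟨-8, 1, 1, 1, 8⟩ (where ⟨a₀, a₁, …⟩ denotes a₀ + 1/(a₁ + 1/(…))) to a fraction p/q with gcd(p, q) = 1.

Compute successive convergents:
a_0 = -8: -8/1
a_1 = 1: -7/1
a_2 = 1: -15/2
a_3 = 1: -22/3
a_4 = 8: -191/26

-191/26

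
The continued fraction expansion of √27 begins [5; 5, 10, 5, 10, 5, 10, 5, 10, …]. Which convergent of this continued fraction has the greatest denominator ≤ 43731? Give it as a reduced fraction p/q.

a_0 = 5: 5/1  (≤ bound)
a_1 = 5: 26/5  (≤ bound)
a_2 = 10: 265/51  (≤ bound)
a_3 = 5: 1351/260  (≤ bound)
a_4 = 10: 13775/2651  (≤ bound)
a_5 = 5: 70226/13515  (≤ bound)
a_6 = 10: 716035/137801  (> 43731, stop)

70226/13515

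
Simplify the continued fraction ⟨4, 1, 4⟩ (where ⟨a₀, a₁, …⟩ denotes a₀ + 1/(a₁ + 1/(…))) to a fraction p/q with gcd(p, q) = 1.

Compute successive convergents:
a_0 = 4: 4/1
a_1 = 1: 5/1
a_2 = 4: 24/5

24/5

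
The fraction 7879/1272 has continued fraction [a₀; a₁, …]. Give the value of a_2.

7879 ÷ 1272 → quotient 6, remainder 247
1272 ÷ 247 → quotient 5, remainder 37
247 ÷ 37 → quotient 6, remainder 25

6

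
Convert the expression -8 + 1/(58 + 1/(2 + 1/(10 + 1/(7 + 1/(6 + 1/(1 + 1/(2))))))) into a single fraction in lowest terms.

-1420509/177944

Start with 2.
1 + 1/(2/1) = 1 + 1/2 = 3/2
6 + 1/(3/2) = 6 + 2/3 = 20/3
7 + 1/(20/3) = 7 + 3/20 = 143/20
10 + 1/(143/20) = 10 + 20/143 = 1450/143
2 + 1/(1450/143) = 2 + 143/1450 = 3043/1450
58 + 1/(3043/1450) = 58 + 1450/3043 = 177944/3043
-8 + 1/(177944/3043) = -8 + 3043/177944 = -1420509/177944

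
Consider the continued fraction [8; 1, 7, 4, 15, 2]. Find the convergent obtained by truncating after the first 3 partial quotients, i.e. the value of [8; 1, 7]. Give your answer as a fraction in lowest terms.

71/8

Use the convergent recurrence hₖ = aₖ·hₖ₋₁ + hₖ₋₂ (and likewise for the denominators kₖ):
a_0 = 8: 8/1
a_1 = 1: 9/1
a_2 = 7: 71/8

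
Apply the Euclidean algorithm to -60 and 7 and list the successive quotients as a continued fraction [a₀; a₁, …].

Apply division with remainder until the remainder is 0:
-60 = -9·7 + 3, so a_0 = -9
7 = 2·3 + 1, so a_1 = 2
3 = 3·1 + 0, so a_2 = 3

[-9; 2, 3]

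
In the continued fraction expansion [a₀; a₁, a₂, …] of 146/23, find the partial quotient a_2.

1

146 = 6·23 + 8, so a_0 = 6
23 = 2·8 + 7, so a_1 = 2
8 = 1·7 + 1, so a_2 = 1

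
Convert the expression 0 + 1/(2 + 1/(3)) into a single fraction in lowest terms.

3/7

a_0 = 0: 0/1
a_1 = 2: 1/2
a_2 = 3: 3/7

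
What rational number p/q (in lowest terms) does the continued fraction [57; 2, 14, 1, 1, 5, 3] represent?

60530/1053

a_0 = 57: 57/1
a_1 = 2: 115/2
a_2 = 14: 1667/29
a_3 = 1: 1782/31
a_4 = 1: 3449/60
a_5 = 5: 19027/331
a_6 = 3: 60530/1053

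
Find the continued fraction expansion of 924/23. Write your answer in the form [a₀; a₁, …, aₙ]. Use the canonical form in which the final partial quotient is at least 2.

924 ÷ 23 → quotient 40, remainder 4
23 ÷ 4 → quotient 5, remainder 3
4 ÷ 3 → quotient 1, remainder 1
3 ÷ 1 → quotient 3, remainder 0

[40; 5, 1, 3]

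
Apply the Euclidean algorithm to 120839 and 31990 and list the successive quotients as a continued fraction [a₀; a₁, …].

120839 = 3·31990 + 24869, so a_0 = 3
31990 = 1·24869 + 7121, so a_1 = 1
24869 = 3·7121 + 3506, so a_2 = 3
7121 = 2·3506 + 109, so a_3 = 2
3506 = 32·109 + 18, so a_4 = 32
109 = 6·18 + 1, so a_5 = 6
18 = 18·1 + 0, so a_6 = 18

[3; 1, 3, 2, 32, 6, 18]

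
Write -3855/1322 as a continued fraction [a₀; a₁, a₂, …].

[-3; 11, 1, 10, 10]

-3855 ÷ 1322 → quotient -3, remainder 111
1322 ÷ 111 → quotient 11, remainder 101
111 ÷ 101 → quotient 1, remainder 10
101 ÷ 10 → quotient 10, remainder 1
10 ÷ 1 → quotient 10, remainder 0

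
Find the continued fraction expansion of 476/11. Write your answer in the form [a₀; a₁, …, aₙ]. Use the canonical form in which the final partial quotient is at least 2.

⌊476/11⌋ = 43, remainder 3
⌊11/3⌋ = 3, remainder 2
⌊3/2⌋ = 1, remainder 1
⌊2/1⌋ = 2, remainder 0

[43; 3, 1, 2]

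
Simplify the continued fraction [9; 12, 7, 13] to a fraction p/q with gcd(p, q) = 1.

10145/1117

Build up convergents one term at a time:
a_0 = 9: 9/1
a_1 = 12: 109/12
a_2 = 7: 772/85
a_3 = 13: 10145/1117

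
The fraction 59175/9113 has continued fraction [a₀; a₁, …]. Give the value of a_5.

1

⌊59175/9113⌋ = 6, remainder 4497
⌊9113/4497⌋ = 2, remainder 119
⌊4497/119⌋ = 37, remainder 94
⌊119/94⌋ = 1, remainder 25
⌊94/25⌋ = 3, remainder 19
⌊25/19⌋ = 1, remainder 6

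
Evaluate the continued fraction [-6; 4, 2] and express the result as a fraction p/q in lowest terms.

Start with 2.
4 + 1/(2/1) = 4 + 1/2 = 9/2
-6 + 1/(9/2) = -6 + 2/9 = -52/9

-52/9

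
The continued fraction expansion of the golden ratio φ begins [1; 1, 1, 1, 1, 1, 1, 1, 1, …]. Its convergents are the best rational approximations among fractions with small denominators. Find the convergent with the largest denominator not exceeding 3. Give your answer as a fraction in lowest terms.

a_0 = 1: 1/1  (≤ bound)
a_1 = 1: 2/1  (≤ bound)
a_2 = 1: 3/2  (≤ bound)
a_3 = 1: 5/3  (≤ bound)
a_4 = 1: 8/5  (> 3, stop)

5/3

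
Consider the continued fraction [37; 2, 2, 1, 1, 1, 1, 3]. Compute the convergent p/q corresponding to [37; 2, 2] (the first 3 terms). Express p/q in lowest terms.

Start with 2.
2 + 1/(2/1) = 2 + 1/2 = 5/2
37 + 1/(5/2) = 37 + 2/5 = 187/5

187/5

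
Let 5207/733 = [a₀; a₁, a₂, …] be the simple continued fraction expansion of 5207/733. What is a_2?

5207 ÷ 733 → quotient 7, remainder 76
733 ÷ 76 → quotient 9, remainder 49
76 ÷ 49 → quotient 1, remainder 27

1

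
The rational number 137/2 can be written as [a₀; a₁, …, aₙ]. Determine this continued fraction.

Apply division with remainder until the remainder is 0:
⌊137/2⌋ = 68, remainder 1
⌊2/1⌋ = 2, remainder 0

[68; 2]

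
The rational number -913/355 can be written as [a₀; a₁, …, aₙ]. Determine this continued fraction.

[-3; 2, 2, 1, 50]

⌊-913/355⌋ = -3, remainder 152
⌊355/152⌋ = 2, remainder 51
⌊152/51⌋ = 2, remainder 50
⌊51/50⌋ = 1, remainder 1
⌊50/1⌋ = 50, remainder 0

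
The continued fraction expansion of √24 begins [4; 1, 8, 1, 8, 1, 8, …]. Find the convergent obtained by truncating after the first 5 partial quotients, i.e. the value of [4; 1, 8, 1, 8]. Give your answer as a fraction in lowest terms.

Use the convergent recurrence hₖ = aₖ·hₖ₋₁ + hₖ₋₂ (and likewise for the denominators kₖ):
a_0 = 4: 4/1
a_1 = 1: 5/1
a_2 = 8: 44/9
a_3 = 1: 49/10
a_4 = 8: 436/89

436/89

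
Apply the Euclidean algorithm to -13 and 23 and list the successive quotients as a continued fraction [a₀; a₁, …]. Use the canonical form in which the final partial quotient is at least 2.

⌊-13/23⌋ = -1, remainder 10
⌊23/10⌋ = 2, remainder 3
⌊10/3⌋ = 3, remainder 1
⌊3/1⌋ = 3, remainder 0

[-1; 2, 3, 3]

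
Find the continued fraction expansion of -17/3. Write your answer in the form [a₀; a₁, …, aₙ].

[-6; 3]

Apply division with remainder until the remainder is 0:
⌊-17/3⌋ = -6, remainder 1
⌊3/1⌋ = 3, remainder 0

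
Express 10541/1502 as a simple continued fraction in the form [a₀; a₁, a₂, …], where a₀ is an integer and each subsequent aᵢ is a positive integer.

[7; 55, 1, 1, 1, 2, 3]

10541 ÷ 1502 → quotient 7, remainder 27
1502 ÷ 27 → quotient 55, remainder 17
27 ÷ 17 → quotient 1, remainder 10
17 ÷ 10 → quotient 1, remainder 7
10 ÷ 7 → quotient 1, remainder 3
7 ÷ 3 → quotient 2, remainder 1
3 ÷ 1 → quotient 3, remainder 0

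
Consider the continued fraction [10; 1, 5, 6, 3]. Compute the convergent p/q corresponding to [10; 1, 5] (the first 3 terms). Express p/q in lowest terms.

65/6

Compute successive convergents:
a_0 = 10: 10/1
a_1 = 1: 11/1
a_2 = 5: 65/6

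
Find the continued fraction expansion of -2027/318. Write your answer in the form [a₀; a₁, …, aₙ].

Run the Euclidean algorithm, recording each quotient:
-2027 = -7·318 + 199, so a_0 = -7
318 = 1·199 + 119, so a_1 = 1
199 = 1·119 + 80, so a_2 = 1
119 = 1·80 + 39, so a_3 = 1
80 = 2·39 + 2, so a_4 = 2
39 = 19·2 + 1, so a_5 = 19
2 = 2·1 + 0, so a_6 = 2

[-7; 1, 1, 1, 2, 19, 2]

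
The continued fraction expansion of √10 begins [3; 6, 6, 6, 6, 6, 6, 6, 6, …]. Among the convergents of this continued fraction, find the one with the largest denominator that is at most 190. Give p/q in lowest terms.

117/37

a_0 = 3: 3/1  (≤ bound)
a_1 = 6: 19/6  (≤ bound)
a_2 = 6: 117/37  (≤ bound)
a_3 = 6: 721/228  (> 190, stop)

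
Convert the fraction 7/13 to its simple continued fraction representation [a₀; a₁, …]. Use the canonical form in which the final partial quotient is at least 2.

Apply division with remainder until the remainder is 0:
⌊7/13⌋ = 0, remainder 7
⌊13/7⌋ = 1, remainder 6
⌊7/6⌋ = 1, remainder 1
⌊6/1⌋ = 6, remainder 0

[0; 1, 1, 6]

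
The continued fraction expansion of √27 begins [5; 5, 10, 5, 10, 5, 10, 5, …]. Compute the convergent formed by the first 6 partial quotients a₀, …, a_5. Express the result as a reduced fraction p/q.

Compute successive convergents:
a_0 = 5: 5/1
a_1 = 5: 26/5
a_2 = 10: 265/51
a_3 = 5: 1351/260
a_4 = 10: 13775/2651
a_5 = 5: 70226/13515

70226/13515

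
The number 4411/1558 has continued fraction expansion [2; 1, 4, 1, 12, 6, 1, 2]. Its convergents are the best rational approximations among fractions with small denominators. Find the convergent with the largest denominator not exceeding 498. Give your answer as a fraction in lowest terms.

1325/468

a_0 = 2: 2/1  (≤ bound)
a_1 = 1: 3/1  (≤ bound)
a_2 = 4: 14/5  (≤ bound)
a_3 = 1: 17/6  (≤ bound)
a_4 = 12: 218/77  (≤ bound)
a_5 = 6: 1325/468  (≤ bound)
a_6 = 1: 1543/545  (> 498, stop)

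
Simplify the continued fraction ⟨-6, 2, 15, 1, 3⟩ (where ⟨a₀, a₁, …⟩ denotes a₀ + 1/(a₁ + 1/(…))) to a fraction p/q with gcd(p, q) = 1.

-717/130

Build up convergents one term at a time:
a_0 = -6: -6/1
a_1 = 2: -11/2
a_2 = 15: -171/31
a_3 = 1: -182/33
a_4 = 3: -717/130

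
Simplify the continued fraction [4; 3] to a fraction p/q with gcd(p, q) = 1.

a_0 = 4: 4/1
a_1 = 3: 13/3

13/3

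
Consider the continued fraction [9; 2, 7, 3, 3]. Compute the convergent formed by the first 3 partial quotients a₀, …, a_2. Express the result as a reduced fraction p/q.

Compute successive convergents:
a_0 = 9: 9/1
a_1 = 2: 19/2
a_2 = 7: 142/15

142/15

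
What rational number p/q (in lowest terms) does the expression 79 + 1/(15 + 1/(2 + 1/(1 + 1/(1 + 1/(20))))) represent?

a_0 = 79: 79/1
a_1 = 15: 1186/15
a_2 = 2: 2451/31
a_3 = 1: 3637/46
a_4 = 1: 6088/77
a_5 = 20: 125397/1586

125397/1586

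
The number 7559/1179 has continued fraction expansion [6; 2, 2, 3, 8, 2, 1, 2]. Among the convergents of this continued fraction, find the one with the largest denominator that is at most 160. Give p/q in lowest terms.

904/141

List convergents until the denominator exceeds the bound:
a_0 = 6: 6/1  (≤ bound)
a_1 = 2: 13/2  (≤ bound)
a_2 = 2: 32/5  (≤ bound)
a_3 = 3: 109/17  (≤ bound)
a_4 = 8: 904/141  (≤ bound)
a_5 = 2: 1917/299  (> 160, stop)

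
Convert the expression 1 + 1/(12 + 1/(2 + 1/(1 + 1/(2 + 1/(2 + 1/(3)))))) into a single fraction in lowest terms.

869/804

Starting at the tail and folding back:
Start with 3.
2 + 1/(3/1) = 2 + 1/3 = 7/3
2 + 1/(7/3) = 2 + 3/7 = 17/7
1 + 1/(17/7) = 1 + 7/17 = 24/17
2 + 1/(24/17) = 2 + 17/24 = 65/24
12 + 1/(65/24) = 12 + 24/65 = 804/65
1 + 1/(804/65) = 1 + 65/804 = 869/804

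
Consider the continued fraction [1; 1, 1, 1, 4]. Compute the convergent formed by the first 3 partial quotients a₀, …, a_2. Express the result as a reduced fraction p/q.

Build up convergents one term at a time:
a_0 = 1: 1/1
a_1 = 1: 2/1
a_2 = 1: 3/2

3/2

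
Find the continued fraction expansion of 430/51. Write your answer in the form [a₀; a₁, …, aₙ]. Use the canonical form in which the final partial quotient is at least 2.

Run the Euclidean algorithm, recording each quotient:
430 ÷ 51 → quotient 8, remainder 22
51 ÷ 22 → quotient 2, remainder 7
22 ÷ 7 → quotient 3, remainder 1
7 ÷ 1 → quotient 7, remainder 0

[8; 2, 3, 7]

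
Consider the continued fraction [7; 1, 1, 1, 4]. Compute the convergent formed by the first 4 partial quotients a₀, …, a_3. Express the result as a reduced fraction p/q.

Starting at the tail and folding back:
Start with 1.
1 + 1/(1/1) = 1 + 1/1 = 2/1
1 + 1/(2/1) = 1 + 1/2 = 3/2
7 + 1/(3/2) = 7 + 2/3 = 23/3

23/3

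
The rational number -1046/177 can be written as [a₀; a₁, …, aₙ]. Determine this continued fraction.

Apply division with remainder until the remainder is 0:
⌊-1046/177⌋ = -6, remainder 16
⌊177/16⌋ = 11, remainder 1
⌊16/1⌋ = 16, remainder 0

[-6; 11, 16]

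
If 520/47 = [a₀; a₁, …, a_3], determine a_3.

2

520 = 11·47 + 3, so a_0 = 11
47 = 15·3 + 2, so a_1 = 15
3 = 1·2 + 1, so a_2 = 1
2 = 2·1 + 0, so a_3 = 2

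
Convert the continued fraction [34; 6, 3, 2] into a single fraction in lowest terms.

1503/44

a_0 = 34: 34/1
a_1 = 6: 205/6
a_2 = 3: 649/19
a_3 = 2: 1503/44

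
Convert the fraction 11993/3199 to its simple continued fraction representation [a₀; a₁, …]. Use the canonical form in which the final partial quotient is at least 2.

11993 ÷ 3199 → quotient 3, remainder 2396
3199 ÷ 2396 → quotient 1, remainder 803
2396 ÷ 803 → quotient 2, remainder 790
803 ÷ 790 → quotient 1, remainder 13
790 ÷ 13 → quotient 60, remainder 10
13 ÷ 10 → quotient 1, remainder 3
10 ÷ 3 → quotient 3, remainder 1
3 ÷ 1 → quotient 3, remainder 0

[3; 1, 2, 1, 60, 1, 3, 3]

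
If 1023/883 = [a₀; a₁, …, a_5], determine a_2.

3

Apply division with remainder until the remainder is 0:
1023 = 1·883 + 140, so a_0 = 1
883 = 6·140 + 43, so a_1 = 6
140 = 3·43 + 11, so a_2 = 3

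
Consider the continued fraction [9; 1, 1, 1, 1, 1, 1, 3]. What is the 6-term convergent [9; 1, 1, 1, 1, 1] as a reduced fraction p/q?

77/8

Start with 1.
1 + 1/(1/1) = 1 + 1/1 = 2/1
1 + 1/(2/1) = 1 + 1/2 = 3/2
1 + 1/(3/2) = 1 + 2/3 = 5/3
1 + 1/(5/3) = 1 + 3/5 = 8/5
9 + 1/(8/5) = 9 + 5/8 = 77/8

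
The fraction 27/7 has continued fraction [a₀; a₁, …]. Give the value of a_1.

Repeatedly divide and take the remainder:
27 ÷ 7 → quotient 3, remainder 6
7 ÷ 6 → quotient 1, remainder 1

1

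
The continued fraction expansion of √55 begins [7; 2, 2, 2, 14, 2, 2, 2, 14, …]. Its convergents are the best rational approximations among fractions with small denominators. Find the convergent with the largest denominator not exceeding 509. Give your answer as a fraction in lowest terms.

2655/358

a_0 = 7: 7/1  (≤ bound)
a_1 = 2: 15/2  (≤ bound)
a_2 = 2: 37/5  (≤ bound)
a_3 = 2: 89/12  (≤ bound)
a_4 = 14: 1283/173  (≤ bound)
a_5 = 2: 2655/358  (≤ bound)
a_6 = 2: 6593/889  (> 509, stop)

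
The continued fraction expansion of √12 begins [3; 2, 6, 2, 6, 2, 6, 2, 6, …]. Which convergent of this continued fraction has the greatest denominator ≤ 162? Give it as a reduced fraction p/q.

97/28

List convergents until the denominator exceeds the bound:
a_0 = 3: 3/1  (≤ bound)
a_1 = 2: 7/2  (≤ bound)
a_2 = 6: 45/13  (≤ bound)
a_3 = 2: 97/28  (≤ bound)
a_4 = 6: 627/181  (> 162, stop)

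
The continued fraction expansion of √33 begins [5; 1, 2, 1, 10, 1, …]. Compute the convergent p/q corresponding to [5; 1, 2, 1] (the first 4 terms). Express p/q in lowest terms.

Starting at the tail and folding back:
Start with 1.
2 + 1/(1/1) = 2 + 1/1 = 3/1
1 + 1/(3/1) = 1 + 1/3 = 4/3
5 + 1/(4/3) = 5 + 3/4 = 23/4

23/4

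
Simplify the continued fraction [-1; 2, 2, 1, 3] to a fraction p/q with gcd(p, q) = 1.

-15/26

Build up convergents one term at a time:
a_0 = -1: -1/1
a_1 = 2: -1/2
a_2 = 2: -3/5
a_3 = 1: -4/7
a_4 = 3: -15/26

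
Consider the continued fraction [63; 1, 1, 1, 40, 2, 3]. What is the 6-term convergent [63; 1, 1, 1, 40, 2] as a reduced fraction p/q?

15725/247

Start with 2.
40 + 1/(2/1) = 40 + 1/2 = 81/2
1 + 1/(81/2) = 1 + 2/81 = 83/81
1 + 1/(83/81) = 1 + 81/83 = 164/83
1 + 1/(164/83) = 1 + 83/164 = 247/164
63 + 1/(247/164) = 63 + 164/247 = 15725/247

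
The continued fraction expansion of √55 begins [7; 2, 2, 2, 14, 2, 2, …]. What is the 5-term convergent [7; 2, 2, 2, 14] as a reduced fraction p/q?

Compute successive convergents:
a_0 = 7: 7/1
a_1 = 2: 15/2
a_2 = 2: 37/5
a_3 = 2: 89/12
a_4 = 14: 1283/173

1283/173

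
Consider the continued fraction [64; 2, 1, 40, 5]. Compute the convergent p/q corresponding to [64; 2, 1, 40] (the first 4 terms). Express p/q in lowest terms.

a_0 = 64: 64/1
a_1 = 2: 129/2
a_2 = 1: 193/3
a_3 = 40: 7849/122

7849/122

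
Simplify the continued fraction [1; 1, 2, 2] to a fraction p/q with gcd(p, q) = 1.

12/7

a_0 = 1: 1/1
a_1 = 1: 2/1
a_2 = 2: 5/3
a_3 = 2: 12/7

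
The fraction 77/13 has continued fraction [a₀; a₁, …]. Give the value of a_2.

12

Run the Euclidean algorithm, recording each quotient:
⌊77/13⌋ = 5, remainder 12
⌊13/12⌋ = 1, remainder 1
⌊12/1⌋ = 12, remainder 0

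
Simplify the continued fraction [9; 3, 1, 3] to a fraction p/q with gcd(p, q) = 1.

139/15

Use the convergent recurrence hₖ = aₖ·hₖ₋₁ + hₖ₋₂ (and likewise for the denominators kₖ):
a_0 = 9: 9/1
a_1 = 3: 28/3
a_2 = 1: 37/4
a_3 = 3: 139/15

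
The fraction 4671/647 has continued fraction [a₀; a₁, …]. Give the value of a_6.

15

⌊4671/647⌋ = 7, remainder 142
⌊647/142⌋ = 4, remainder 79
⌊142/79⌋ = 1, remainder 63
⌊79/63⌋ = 1, remainder 16
⌊63/16⌋ = 3, remainder 15
⌊16/15⌋ = 1, remainder 1
⌊15/1⌋ = 15, remainder 0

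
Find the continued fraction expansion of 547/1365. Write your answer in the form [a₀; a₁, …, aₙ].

⌊547/1365⌋ = 0, remainder 547
⌊1365/547⌋ = 2, remainder 271
⌊547/271⌋ = 2, remainder 5
⌊271/5⌋ = 54, remainder 1
⌊5/1⌋ = 5, remainder 0

[0; 2, 2, 54, 5]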